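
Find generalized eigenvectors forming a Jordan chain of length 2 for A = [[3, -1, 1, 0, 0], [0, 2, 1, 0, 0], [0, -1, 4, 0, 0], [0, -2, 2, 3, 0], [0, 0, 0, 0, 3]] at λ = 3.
v_1 = [[0, 0, 1, 0, 0]]^T, v_2 = [[1, 1, 1, 2, 0]]^T

We seek v_1 ∈ ker((A - 3I)^2) \ ker(A - 3I), then set v_{i+1} = (A - 3I) v_i.

One such chain is v_1 = [[0, 0, 1, 0, 0]]^T, v_2 = [[1, 1, 1, 2, 0]]^T. Check: (A - 3I) v_2 = [[0, 0, 0, 0, 0]]^T = 0.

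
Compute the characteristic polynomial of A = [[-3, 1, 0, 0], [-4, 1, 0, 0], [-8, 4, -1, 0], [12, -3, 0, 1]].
xI - A = [[x + 3, -1, 0, 0], [4, x - 1, 0, 0], [8, -4, x + 1, 0], [-12, 3, 0, x - 1]].

Expanding det(xI - A) along the first row:
det(xI - A) = + (x + 3)·det([[x - 1, 0, 0], [-4, x + 1, 0], [3, 0, x - 1]]) - (-1)·det([[4, 0, 0], [8, x + 1, 0], [-12, 0, x - 1]]) + (0)·det([[4, x - 1, 0], [8, -4, 0], [-12, 3, x - 1]]) - (0)·det([[4, x - 1, 0], [8, -4, x + 1], [-12, 3, 0]]).

Evaluating gives χ_A(x) = x^4 + 2x^3 - 2x - 1 = (x - 1)(x + 1)^3.

χ_A(x) = (x - 1)(x + 1)^3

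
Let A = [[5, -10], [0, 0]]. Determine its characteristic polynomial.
χ_A(x) = x(x - 5)

xI - A = [[x - 5, 10], [0, x]].

Expanding det(xI - A) along the first row:
det(xI - A) = + (x - 5)·det([[x]]) - (10)·det([[0]]).

Evaluating gives χ_A(x) = x^2 - 5x = x(x - 5).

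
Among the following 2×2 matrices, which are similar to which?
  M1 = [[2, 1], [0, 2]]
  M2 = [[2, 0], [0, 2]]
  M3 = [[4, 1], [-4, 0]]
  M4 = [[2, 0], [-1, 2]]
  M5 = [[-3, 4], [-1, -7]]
3 classes: {M1, M3, M4}, {M2}, {M5}

Characteristic polynomials: χ_{M1} = (x - 2)^2, χ_{M2} = (x - 2)^2, χ_{M3} = (x - 2)^2, χ_{M4} = (x - 2)^2, χ_{M5} = (x + 5)^2.

{M1, M3, M4}: invariant factors (x - 2)^2.

{M2}: invariant factors x - 2, x - 2.

{M5}: invariant factors (x + 5)^2.

Matrices are similar if and only if their invariant-factor lists agree; the partition into similarity classes is {M1, M3, M4}, {M2}, {M5}.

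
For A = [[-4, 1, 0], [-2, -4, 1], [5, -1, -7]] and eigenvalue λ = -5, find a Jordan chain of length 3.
v_1 = [[0, 0, 1]]^T, v_2 = [[0, 1, -2]]^T, v_3 = [[1, -1, 3]]^T

We seek v_1 ∈ ker((A + 5I)^3) \ ker((A + 5I)^2), then set v_{i+1} = (A + 5I) v_i.

One such chain is v_1 = [[0, 0, 1]]^T, v_2 = [[0, 1, -2]]^T, v_3 = [[1, -1, 3]]^T. Check: (A + 5I) v_3 = [[0, 0, 0]]^T = 0.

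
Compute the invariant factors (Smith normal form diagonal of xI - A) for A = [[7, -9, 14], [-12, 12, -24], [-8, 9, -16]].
The Jordan structure of A has elementary divisors x^2, (x - 3). Arranging the block sizes at each eigenvalue in decreasing order and taking row products gives the invariant factors.

Invariant factors (smallest first, each dividing the next): x^2(x - 3).

Check: the last factor x^2(x - 3) is the minimal polynomial, and the product x^2(x - 3) is the characteristic polynomial.

x^2(x - 3)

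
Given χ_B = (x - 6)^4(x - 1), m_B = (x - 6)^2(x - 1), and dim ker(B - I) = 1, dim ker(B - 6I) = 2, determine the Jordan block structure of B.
λ = 1: algebraic multiplicity 1 (exponent in χ_B), largest block size 1 (exponent in m_B), 1 block (geometric multiplicity). This forces block sizes [1].
λ = 6: algebraic multiplicity 4 (exponent in χ_B), largest block size 2 (exponent in m_B), 2 blocks (geometric multiplicity). These force block sizes [2, 2].

Jordan blocks: (1, 1), (6, 2), (6, 2)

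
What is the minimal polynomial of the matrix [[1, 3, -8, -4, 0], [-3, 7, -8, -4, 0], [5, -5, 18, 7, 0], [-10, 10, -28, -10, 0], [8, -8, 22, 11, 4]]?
m_A(x) = (x - 4)^2

The characteristic polynomial factors as (x - 4)^5. The minimal polynomial is ∏(x - λ)^{k_λ} where k_λ is the size of the largest Jordan block at λ.

For λ = 4: rank(A - 4I) = 2, and the largest Jordan block has size 2 (the smallest k with rank((A - 4I)^k) = rank((A - 4I)^(k+1))).

So m_A(x) = (x - 4)^2.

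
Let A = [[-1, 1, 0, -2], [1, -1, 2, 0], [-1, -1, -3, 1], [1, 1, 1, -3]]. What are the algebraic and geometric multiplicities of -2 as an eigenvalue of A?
The characteristic polynomial is (x + 2)^4, so the factor x + 2 appears with exponent 4: the algebraic multiplicity is 4.

rank(A + 2I) = 2, so the eigenspace has dimension 4 - 2 = 2: the geometric multiplicity is 2.

Since 2 < 4, A is not diagonalizable.

algebraic multiplicity 4, geometric multiplicity 2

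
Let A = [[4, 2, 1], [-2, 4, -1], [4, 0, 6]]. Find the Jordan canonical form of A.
The characteristic polynomial is det(xI - A) = (x - 6)(x - 4)^2, so the eigenvalues are 4 (algebraic multiplicity 2), 6 (algebraic multiplicity 1).

For λ = 4: rank(A - 4I) = 2, rank((A - 4I)^2) = 1. The eigenspace has dimension 3 - 2 = 1, so there is 1 Jordan block; the rank sequence gives block sizes [2].

For λ = 6: algebraic multiplicity 1 gives one 1×1 block.

Assembling the blocks gives the Jordan form J above.

J = [[4, 1, 0], [0, 4, 0], [0, 0, 6]]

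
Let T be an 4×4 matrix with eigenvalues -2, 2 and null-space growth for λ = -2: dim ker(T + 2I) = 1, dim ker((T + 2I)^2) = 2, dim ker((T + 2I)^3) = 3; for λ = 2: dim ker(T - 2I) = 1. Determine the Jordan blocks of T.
λ = -2: successive nullity increments [1, 1, 1] count blocks of size ≥ k; block sizes are [3].
λ = 2: successive nullity increments [1] count blocks of size ≥ k; block sizes are [1].

Jordan blocks: (-2, 3), (2, 1)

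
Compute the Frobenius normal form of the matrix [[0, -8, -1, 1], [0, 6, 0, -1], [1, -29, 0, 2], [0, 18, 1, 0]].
R = [[0, 0, 0, -16], [1, 0, 0, 24], [0, 1, 0, -17], [0, 0, 1, 6]]

The invariant factors of A (the non-unit diagonal entries of the Smith normal form of xI - A over ℚ[x]) are (x^2 - 3x + 4)^2, each dividing the next. The characteristic polynomial is their product, (x^2 - 3x + 4)^2.

The rational canonical form is the block-diagonal matrix of companion matrices C(f_i):
R = [[0, 0, 0, -16], [1, 0, 0, 24], [0, 1, 0, -17], [0, 0, 1, 6]].

Note the characteristic polynomial does not split into linear factors over ℚ, so A has no Jordan form over ℚ; the rational canonical form exists over any field.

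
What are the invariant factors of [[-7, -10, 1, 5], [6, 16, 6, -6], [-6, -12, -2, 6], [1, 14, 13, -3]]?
x - 4, (x - 4)(x + 2)^2

The Jordan structure of A has elementary divisors (x + 2)^2, (x - 4), (x - 4). Arranging the block sizes at each eigenvalue in decreasing order and taking row products gives the invariant factors.

Invariant factors (smallest first, each dividing the next): x - 4, (x - 4)(x + 2)^2.

Check: the last factor (x - 4)(x + 2)^2 is the minimal polynomial, and the product (x - 4)^2(x + 2)^2 is the characteristic polynomial.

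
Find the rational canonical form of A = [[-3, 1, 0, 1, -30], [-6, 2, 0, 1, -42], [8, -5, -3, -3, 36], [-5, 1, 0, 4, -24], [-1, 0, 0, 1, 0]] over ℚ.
R = [[-3, 0, 0, 0, 0], [0, 0, 0, 0, 24], [0, 1, 0, 0, -28], [0, 0, 1, 0, 6], [0, 0, 0, 1, 3]]

The invariant factors of A (the non-unit diagonal entries of the Smith normal form of xI - A over ℚ[x]) are x + 3, (x - 2)^3(x + 3), each dividing the next. The characteristic polynomial is their product, (x - 2)^3(x + 3)^2.

The rational canonical form is the block-diagonal matrix of companion matrices C(f_i):
R = [[-3, 0, 0, 0, 0], [0, 0, 0, 0, 24], [0, 1, 0, 0, -28], [0, 0, 1, 0, 6], [0, 0, 0, 1, 3]].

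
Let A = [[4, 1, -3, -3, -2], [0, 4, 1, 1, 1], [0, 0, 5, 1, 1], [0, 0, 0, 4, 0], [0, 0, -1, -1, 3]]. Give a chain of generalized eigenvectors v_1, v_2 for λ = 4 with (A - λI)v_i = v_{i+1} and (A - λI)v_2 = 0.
v_1 = [[-2, 1, 0, 0, 0]]^T, v_2 = [[1, 0, 0, 0, 0]]^T

We seek v_1 ∈ ker((A - 4I)^2) \ ker(A - 4I), then set v_{i+1} = (A - 4I) v_i.

One such chain is v_1 = [[-2, 1, 0, 0, 0]]^T, v_2 = [[1, 0, 0, 0, 0]]^T. Check: (A - 4I) v_2 = [[0, 0, 0, 0, 0]]^T = 0.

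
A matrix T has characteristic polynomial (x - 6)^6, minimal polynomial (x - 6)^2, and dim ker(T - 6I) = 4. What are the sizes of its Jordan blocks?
Jordan blocks: (6, 2), (6, 2), (6, 1), (6, 1)

λ = 6: algebraic multiplicity 6 (exponent in χ_T), largest block size 2 (exponent in m_T), 4 blocks (geometric multiplicity). These force block sizes [2, 2, 1, 1].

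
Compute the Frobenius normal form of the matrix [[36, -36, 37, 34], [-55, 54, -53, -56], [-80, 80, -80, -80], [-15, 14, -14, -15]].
The invariant factors of A (the non-unit diagonal entries of the Smith normal form of xI - A over ℚ[x]) are (x - 2)^2(x + 4)(x + 5), each dividing the next. The characteristic polynomial is their product, (x - 2)^2(x + 4)(x + 5).

The rational canonical form is the block-diagonal matrix of companion matrices C(f_i):
R = [[0, 0, 0, -80], [1, 0, 0, 44], [0, 1, 0, 12], [0, 0, 1, -5]].

R = [[0, 0, 0, -80], [1, 0, 0, 44], [0, 1, 0, 12], [0, 0, 1, -5]]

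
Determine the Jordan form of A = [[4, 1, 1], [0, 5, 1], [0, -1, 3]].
J = [[4, 1, 0], [0, 4, 0], [0, 0, 4]]

The characteristic polynomial is det(xI - A) = (x - 4)^3, so the eigenvalues are 4 (algebraic multiplicity 3).

For λ = 4: rank(A - 4I) = 1, rank((A - 4I)^2) = 0. The eigenspace has dimension 3 - 1 = 2, so there are 2 Jordan blocks; the rank sequence gives block sizes [2, 1].

Assembling the blocks gives the Jordan form J above.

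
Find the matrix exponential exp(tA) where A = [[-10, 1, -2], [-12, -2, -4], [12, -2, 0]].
e^{tA} = [[(1 - 6*t)*e^{-4*t}, t*e^{-4*t}, -2*t*e^{-4*t}], [-12*t*e^{-4*t}, (2*t + 1)*e^{-4*t}, -4*t*e^{-4*t}], [12*t*e^{-4*t}, -2*t*e^{-4*t}, (4*t + 1)*e^{-4*t}]]

A has Jordan form J = [[-4, 1, 0], [0, -4, 0], [0, 0, -4]] with A = PJP^{-1}, so e^{tA} = P e^{tJ} P^{-1}.

For a Jordan block J_k(λ), e^{tJ_k(λ)} = e^{λt} · (I + tN + t^2 N^2/2! + ... + t^{k-1} N^{k-1}/(k-1)!) where N is the nilpotent superdiagonal part.

Assembling the blocks and conjugating back gives the entries of e^{tA} as shown above.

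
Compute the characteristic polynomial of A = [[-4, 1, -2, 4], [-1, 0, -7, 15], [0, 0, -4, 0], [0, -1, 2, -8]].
χ_A(x) = (x + 4)^4

xI - A = [[x + 4, -1, 2, -4], [1, x, 7, -15], [0, 0, x + 4, 0], [0, 1, -2, x + 8]].

Expanding det(xI - A) along the first row:
det(xI - A) = + (x + 4)·det([[x, 7, -15], [0, x + 4, 0], [1, -2, x + 8]]) - (-1)·det([[1, 7, -15], [0, x + 4, 0], [0, -2, x + 8]]) + (2)·det([[1, x, -15], [0, 0, 0], [0, 1, x + 8]]) - (-4)·det([[1, x, 7], [0, 0, x + 4], [0, 1, -2]]).

Evaluating gives χ_A(x) = x^4 + 16x^3 + 96x^2 + 256x + 256 = (x + 4)^4.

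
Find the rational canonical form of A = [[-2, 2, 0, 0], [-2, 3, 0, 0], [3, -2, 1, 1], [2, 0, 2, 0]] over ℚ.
R = [[0, 2, 0, 0], [1, 1, 0, 0], [0, 0, 0, 2], [0, 0, 1, 1]]

The invariant factors of A (the non-unit diagonal entries of the Smith normal form of xI - A over ℚ[x]) are (x - 2)(x + 1), (x - 2)(x + 1), each dividing the next. The characteristic polynomial is their product, (x - 2)^2(x + 1)^2.

The rational canonical form is the block-diagonal matrix of companion matrices C(f_i):
R = [[0, 2, 0, 0], [1, 1, 0, 0], [0, 0, 0, 2], [0, 0, 1, 1]].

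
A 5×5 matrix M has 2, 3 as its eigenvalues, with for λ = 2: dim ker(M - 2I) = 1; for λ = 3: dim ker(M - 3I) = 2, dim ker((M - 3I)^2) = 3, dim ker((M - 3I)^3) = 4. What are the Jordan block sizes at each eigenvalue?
Jordan blocks: (2, 1), (3, 3), (3, 1)

λ = 2: successive nullity increments [1] count blocks of size ≥ k; block sizes are [1].
λ = 3: successive nullity increments [2, 1, 1] count blocks of size ≥ k; block sizes are [3, 1].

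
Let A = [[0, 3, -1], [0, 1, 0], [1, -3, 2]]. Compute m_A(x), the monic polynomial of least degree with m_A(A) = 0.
The characteristic polynomial factors as (x - 1)^3. The minimal polynomial is ∏(x - λ)^{k_λ} where k_λ is the size of the largest Jordan block at λ.

For λ = 1: rank(A - I) = 1, and the largest Jordan block has size 2 (the smallest k with rank((A - I)^k) = rank((A - I)^(k+1))).

So m_A(x) = (x - 1)^2.

m_A(x) = (x - 1)^2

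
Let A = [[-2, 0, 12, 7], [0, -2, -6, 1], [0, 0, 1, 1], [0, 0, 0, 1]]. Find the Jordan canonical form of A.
J = [[-2, 0, 0, 0], [0, -2, 0, 0], [0, 0, 1, 1], [0, 0, 0, 1]]

The characteristic polynomial is det(xI - A) = (x - 1)^2(x + 2)^2, so the eigenvalues are -2 (algebraic multiplicity 2), 1 (algebraic multiplicity 2).

For λ = -2: rank(A + 2I) = 2. The eigenspace has dimension 4 - 2 = 2, so there are 2 Jordan blocks; the rank sequence gives block sizes [1, 1].

For λ = 1: rank(A - I) = 3, rank((A - I)^2) = 2. The eigenspace has dimension 4 - 3 = 1, so there is 1 Jordan block; the rank sequence gives block sizes [2].

Assembling the blocks gives the Jordan form J above.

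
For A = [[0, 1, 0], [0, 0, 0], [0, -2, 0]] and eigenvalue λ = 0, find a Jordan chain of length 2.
We seek v_1 ∈ ker(A^2) \ ker(A), then set v_{i+1} = A v_i.

One such chain is v_1 = [[0, 1, -1]]^T, v_2 = [[1, 0, -2]]^T. Check: A v_2 = [[0, 0, 0]]^T = 0.

v_1 = [[0, 1, -1]]^T, v_2 = [[1, 0, -2]]^T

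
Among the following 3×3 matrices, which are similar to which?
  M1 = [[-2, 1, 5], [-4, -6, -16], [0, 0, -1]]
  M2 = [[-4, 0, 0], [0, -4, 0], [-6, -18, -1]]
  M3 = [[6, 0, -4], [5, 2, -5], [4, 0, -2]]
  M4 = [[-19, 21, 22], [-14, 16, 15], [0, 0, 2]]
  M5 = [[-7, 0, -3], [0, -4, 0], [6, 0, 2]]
4 classes: {M1}, {M2, M5}, {M3}, {M4}

Characteristic polynomials: χ_{M1} = (x + 1)(x + 4)^2, χ_{M2} = (x + 1)(x + 4)^2, χ_{M3} = (x - 2)^3, χ_{M4} = (x - 2)^2(x + 5), χ_{M5} = (x + 1)(x + 4)^2.

{M1}: invariant factors (x + 1)(x + 4)^2.

{M2, M5}: invariant factors x + 4, (x + 1)(x + 4).

{M3}: invariant factors x - 2, (x - 2)^2.

{M4}: invariant factors (x - 2)^2(x + 5).

Matrices are similar if and only if their invariant-factor lists agree; the partition into similarity classes is {M1}, {M2, M5}, {M3}, {M4}.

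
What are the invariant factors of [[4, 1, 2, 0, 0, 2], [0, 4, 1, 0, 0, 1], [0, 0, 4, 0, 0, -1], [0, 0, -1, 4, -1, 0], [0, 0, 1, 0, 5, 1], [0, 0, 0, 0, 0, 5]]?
(x - 5)(x - 4), (x - 5)(x - 4)^3

The Jordan structure of A has elementary divisors (x - 4)^3, (x - 4), (x - 5), (x - 5). Arranging the block sizes at each eigenvalue in decreasing order and taking row products gives the invariant factors.

Invariant factors (smallest first, each dividing the next): (x - 5)(x - 4), (x - 5)(x - 4)^3.

Check: the last factor (x - 5)(x - 4)^3 is the minimal polynomial, and the product (x - 5)^2(x - 4)^4 is the characteristic polynomial.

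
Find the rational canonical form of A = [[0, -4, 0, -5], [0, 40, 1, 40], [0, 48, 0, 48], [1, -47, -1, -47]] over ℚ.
The invariant factors of A (the non-unit diagonal entries of the Smith normal form of xI - A over ℚ[x]) are (x + 4)^2(x^2 - x - 3), each dividing the next. The characteristic polynomial is their product, (x + 4)^2(x^2 - x - 3).

The rational canonical form is the block-diagonal matrix of companion matrices C(f_i):
R = [[0, 0, 0, 48], [1, 0, 0, 40], [0, 1, 0, -5], [0, 0, 1, -7]].

Note the characteristic polynomial does not split into linear factors over ℚ, so A has no Jordan form over ℚ; the rational canonical form exists over any field.

R = [[0, 0, 0, 48], [1, 0, 0, 40], [0, 1, 0, -5], [0, 0, 1, -7]]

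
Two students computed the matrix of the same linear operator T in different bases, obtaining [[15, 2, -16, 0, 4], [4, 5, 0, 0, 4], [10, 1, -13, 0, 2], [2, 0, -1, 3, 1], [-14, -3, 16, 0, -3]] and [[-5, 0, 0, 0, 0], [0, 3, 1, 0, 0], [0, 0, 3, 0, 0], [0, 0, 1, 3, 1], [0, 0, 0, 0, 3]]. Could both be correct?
Two matrices over a field are similar if and only if they have the same invariant factors.

Both A and B have characteristic polynomial (x - 3)^4(x + 5) and minimal polynomial (x - 3)^2(x + 5). Computing further, both have invariant factors (x - 3)^2, (x - 3)^2(x + 5). Hence A and B are similar.

Yes.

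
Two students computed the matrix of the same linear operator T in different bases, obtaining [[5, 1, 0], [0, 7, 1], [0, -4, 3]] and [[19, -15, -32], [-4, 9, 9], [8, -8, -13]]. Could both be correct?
Yes.

Two matrices over a field are similar if and only if they have the same invariant factors.

Both A and B have characteristic polynomial (x - 5)^3 and minimal polynomial (x - 5)^3. Computing further, both have invariant factors (x - 5)^3. Hence A and B are similar.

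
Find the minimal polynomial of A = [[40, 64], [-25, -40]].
m_A(x) = x^2

The characteristic polynomial factors as x^2. The minimal polynomial is ∏(x - λ)^{k_λ} where k_λ is the size of the largest Jordan block at λ.

For λ = 0: rank(A) = 1, and the largest Jordan block has size 2 (the smallest k with rank(A^k) = rank(A^(k+1))).

So m_A(x) = x^2.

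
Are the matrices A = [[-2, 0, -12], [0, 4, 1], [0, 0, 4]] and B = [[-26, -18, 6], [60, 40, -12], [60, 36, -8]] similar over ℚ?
No.

Both have characteristic polynomial (x - 4)^2(x + 2), but the minimal polynomial of A is (x - 4)^2(x + 2) while the minimal polynomial of B is (x - 4)(x + 2). The minimal polynomial is a similarity invariant, so A and B are not similar.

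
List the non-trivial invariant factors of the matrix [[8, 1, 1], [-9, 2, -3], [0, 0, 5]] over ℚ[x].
The Jordan structure of A has elementary divisors (x - 5)^2, (x - 5). Arranging the block sizes at each eigenvalue in decreasing order and taking row products gives the invariant factors.

Invariant factors (smallest first, each dividing the next): x - 5, (x - 5)^2.

Check: the last factor (x - 5)^2 is the minimal polynomial, and the product (x - 5)^3 is the characteristic polynomial.

x - 5, (x - 5)^2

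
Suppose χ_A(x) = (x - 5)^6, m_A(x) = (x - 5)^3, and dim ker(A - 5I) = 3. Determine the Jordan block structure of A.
λ = 5: algebraic multiplicity 6 (exponent in χ_A), largest block size 3 (exponent in m_A), 3 blocks (geometric multiplicity). These force block sizes [3, 2, 1].

Jordan blocks: (5, 3), (5, 2), (5, 1)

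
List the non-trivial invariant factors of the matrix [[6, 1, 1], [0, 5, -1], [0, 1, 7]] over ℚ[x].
x - 6, (x - 6)^2

The Jordan structure of A has elementary divisors (x - 6)^2, (x - 6). Arranging the block sizes at each eigenvalue in decreasing order and taking row products gives the invariant factors.

Invariant factors (smallest first, each dividing the next): x - 6, (x - 6)^2.

Check: the last factor (x - 6)^2 is the minimal polynomial, and the product (x - 6)^3 is the characteristic polynomial.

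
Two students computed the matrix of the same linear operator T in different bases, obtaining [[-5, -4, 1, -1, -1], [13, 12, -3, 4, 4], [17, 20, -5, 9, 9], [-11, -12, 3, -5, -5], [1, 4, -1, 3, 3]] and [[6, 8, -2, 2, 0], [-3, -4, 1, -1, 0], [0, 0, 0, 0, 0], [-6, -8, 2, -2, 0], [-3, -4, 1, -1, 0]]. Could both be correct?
No.

Both have characteristic polynomial x^5 and minimal polynomial x^2. But rank(A) = 2 for A while rank(B) = 1 for B, so the number of Jordan blocks at λ = 0 differs. A and B are not similar.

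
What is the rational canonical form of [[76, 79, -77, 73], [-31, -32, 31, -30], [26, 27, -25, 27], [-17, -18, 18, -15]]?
R = [[0, 0, 0, -16], [1, 0, 0, 16], [0, 1, 0, -12], [0, 0, 1, 4]]

The invariant factors of A (the non-unit diagonal entries of the Smith normal form of xI - A over ℚ[x]) are (x^2 - 2x + 4)^2, each dividing the next. The characteristic polynomial is their product, (x^2 - 2x + 4)^2.

The rational canonical form is the block-diagonal matrix of companion matrices C(f_i):
R = [[0, 0, 0, -16], [1, 0, 0, 16], [0, 1, 0, -12], [0, 0, 1, 4]].

Note the characteristic polynomial does not split into linear factors over ℚ, so A has no Jordan form over ℚ; the rational canonical form exists over any field.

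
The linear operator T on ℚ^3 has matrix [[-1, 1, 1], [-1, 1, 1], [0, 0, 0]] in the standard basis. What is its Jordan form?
The characteristic polynomial is det(xI - A) = x^3, so the eigenvalues are 0 (algebraic multiplicity 3).

For λ = 0: rank(A) = 1, rank(A^2) = 0. The eigenspace has dimension 3 - 1 = 2, so there are 2 Jordan blocks; the rank sequence gives block sizes [2, 1].

Assembling the blocks gives the Jordan form J above.

J = [[0, 1, 0], [0, 0, 0], [0, 0, 0]]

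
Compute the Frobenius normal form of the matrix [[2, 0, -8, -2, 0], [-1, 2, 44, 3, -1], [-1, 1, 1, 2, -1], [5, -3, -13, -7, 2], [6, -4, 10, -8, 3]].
R = [[0, 0, 0, 0, -40], [1, 0, 0, 0, 38], [0, 1, 0, 0, 4], [0, 0, 1, 0, 18], [0, 0, 0, 1, 1]]

The invariant factors of A (the non-unit diagonal entries of the Smith normal form of xI - A over ℚ[x]) are (x - 5)(x + 4)(x^3 + 2x - 2), each dividing the next. The characteristic polynomial is their product, (x - 5)(x + 4)(x^3 + 2x - 2).

The rational canonical form is the block-diagonal matrix of companion matrices C(f_i):
R = [[0, 0, 0, 0, -40], [1, 0, 0, 0, 38], [0, 1, 0, 0, 4], [0, 0, 1, 0, 18], [0, 0, 0, 1, 1]].

Note the characteristic polynomial does not split into linear factors over ℚ, so A has no Jordan form over ℚ; the rational canonical form exists over any field.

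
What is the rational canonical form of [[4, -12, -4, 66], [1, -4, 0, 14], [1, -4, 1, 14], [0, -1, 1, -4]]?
R = [[0, 0, 0, -6], [1, 0, 0, 10], [0, 1, 0, 4], [0, 0, 1, -3]]

The invariant factors of A (the non-unit diagonal entries of the Smith normal form of xI - A over ℚ[x]) are (x + 3)(x^3 - 4x + 2), each dividing the next. The characteristic polynomial is their product, (x + 3)(x^3 - 4x + 2).

The rational canonical form is the block-diagonal matrix of companion matrices C(f_i):
R = [[0, 0, 0, -6], [1, 0, 0, 10], [0, 1, 0, 4], [0, 0, 1, -3]].

Note the characteristic polynomial does not split into linear factors over ℚ, so A has no Jordan form over ℚ; the rational canonical form exists over any field.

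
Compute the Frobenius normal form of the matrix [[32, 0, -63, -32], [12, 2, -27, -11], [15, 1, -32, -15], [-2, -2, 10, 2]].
The invariant factors of A (the non-unit diagonal entries of the Smith normal form of xI - A over ℚ[x]) are (x^2 - 2x + 6)^2, each dividing the next. The characteristic polynomial is their product, (x^2 - 2x + 6)^2.

The rational canonical form is the block-diagonal matrix of companion matrices C(f_i):
R = [[0, 0, 0, -36], [1, 0, 0, 24], [0, 1, 0, -16], [0, 0, 1, 4]].

Note the characteristic polynomial does not split into linear factors over ℚ, so A has no Jordan form over ℚ; the rational canonical form exists over any field.

R = [[0, 0, 0, -36], [1, 0, 0, 24], [0, 1, 0, -16], [0, 0, 1, 4]]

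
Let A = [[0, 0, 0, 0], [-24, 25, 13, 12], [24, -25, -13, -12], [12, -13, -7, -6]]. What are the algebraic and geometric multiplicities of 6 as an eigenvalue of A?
algebraic multiplicity 1, geometric multiplicity 1

The characteristic polynomial is x^3(x - 6), so the factor x - 6 appears with exponent 1: the algebraic multiplicity is 1.

rank(A - 6I) = 3, so the eigenspace has dimension 4 - 3 = 1: the geometric multiplicity is 1.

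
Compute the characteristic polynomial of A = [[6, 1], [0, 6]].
χ_A(x) = (x - 6)^2

xI - A = [[x - 6, -1], [0, x - 6]].

Expanding det(xI - A) along the first row:
det(xI - A) = + (x - 6)·det([[x - 6]]) - (-1)·det([[0]]).

Evaluating gives χ_A(x) = x^2 - 12x + 36 = (x - 6)^2.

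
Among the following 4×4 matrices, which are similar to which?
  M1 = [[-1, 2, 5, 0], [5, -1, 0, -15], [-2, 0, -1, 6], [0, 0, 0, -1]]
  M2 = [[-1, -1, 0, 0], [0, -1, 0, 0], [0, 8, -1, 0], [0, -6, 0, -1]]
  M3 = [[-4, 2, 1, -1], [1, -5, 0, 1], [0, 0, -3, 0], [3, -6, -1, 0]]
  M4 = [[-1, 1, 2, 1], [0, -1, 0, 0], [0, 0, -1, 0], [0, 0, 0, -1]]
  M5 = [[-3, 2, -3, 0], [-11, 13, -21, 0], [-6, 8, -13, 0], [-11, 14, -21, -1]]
Characteristic polynomials: χ_{M1} = (x + 1)^4, χ_{M2} = (x + 1)^4, χ_{M3} = (x + 3)^4, χ_{M4} = (x + 1)^4, χ_{M5} = (x + 1)^4.

{M1, M5}: invariant factors x + 1, (x + 1)^3.

{M2, M4}: invariant factors x + 1, x + 1, (x + 1)^2.

{M3}: invariant factors (x + 3)^2, (x + 3)^2.

Matrices are similar if and only if their invariant-factor lists agree; the partition into similarity classes is {M1, M5}, {M2, M4}, {M3}.

3 classes: {M1, M5}, {M2, M4}, {M3}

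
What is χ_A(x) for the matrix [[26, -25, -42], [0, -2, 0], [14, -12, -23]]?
xI - A = [[x - 26, 25, 42], [0, x + 2, 0], [-14, 12, x + 23]].

Expanding det(xI - A) along the first row:
det(xI - A) = + (x - 26)·det([[x + 2, 0], [12, x + 23]]) - (25)·det([[0, 0], [-14, x + 23]]) + (42)·det([[0, x + 2], [-14, 12]]).

Evaluating gives χ_A(x) = x^3 - x^2 - 16x - 20 = (x - 5)(x + 2)^2.

χ_A(x) = (x - 5)(x + 2)^2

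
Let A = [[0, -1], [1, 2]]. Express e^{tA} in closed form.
e^{tA} = [[(1 - t)*e^{t}, -t*e^{t}], [t*e^{t}, (t + 1)*e^{t}]]

A has Jordan form J = [[1, 1], [0, 1]] with A = PJP^{-1}, so e^{tA} = P e^{tJ} P^{-1}.

For a Jordan block J_k(λ), e^{tJ_k(λ)} = e^{λt} · (I + tN + t^2 N^2/2! + ... + t^{k-1} N^{k-1}/(k-1)!) where N is the nilpotent superdiagonal part.

Assembling the blocks and conjugating back gives the entries of e^{tA} as shown above.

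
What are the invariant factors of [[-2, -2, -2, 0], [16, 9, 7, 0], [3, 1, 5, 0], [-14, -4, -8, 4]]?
The Jordan structure of A has elementary divisors (x - 4)^3, (x - 4). Arranging the block sizes at each eigenvalue in decreasing order and taking row products gives the invariant factors.

Invariant factors (smallest first, each dividing the next): x - 4, (x - 4)^3.

Check: the last factor (x - 4)^3 is the minimal polynomial, and the product (x - 4)^4 is the characteristic polynomial.

x - 4, (x - 4)^3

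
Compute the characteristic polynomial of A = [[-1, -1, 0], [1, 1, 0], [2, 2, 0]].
xI - A = [[x + 1, 1, 0], [-1, x - 1, 0], [-2, -2, x]].

Expanding det(xI - A) along the first row:
det(xI - A) = + (x + 1)·det([[x - 1, 0], [-2, x]]) - (1)·det([[-1, 0], [-2, x]]) + (0)·det([[-1, x - 1], [-2, -2]]).

Evaluating gives χ_A(x) = x^3.

χ_A(x) = x^3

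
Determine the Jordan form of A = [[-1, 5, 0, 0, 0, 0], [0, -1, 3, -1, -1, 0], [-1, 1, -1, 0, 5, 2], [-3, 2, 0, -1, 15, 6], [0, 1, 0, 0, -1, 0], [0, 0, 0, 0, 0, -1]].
J = [[-1, 1, 0, 0, 0, 0], [0, -1, 1, 0, 0, 0], [0, 0, -1, 0, 0, 0], [0, 0, 0, -1, 1, 0], [0, 0, 0, 0, -1, 0], [0, 0, 0, 0, 0, -1]]

The characteristic polynomial is det(xI - A) = (x + 1)^6, so the eigenvalues are -1 (algebraic multiplicity 6).

For λ = -1: rank(A + I) = 3, rank((A + I)^2) = 1, rank((A + I)^3) = 0. The eigenspace has dimension 6 - 3 = 3, so there are 3 Jordan blocks; the rank sequence gives block sizes [3, 2, 1].

Assembling the blocks gives the Jordan form J above.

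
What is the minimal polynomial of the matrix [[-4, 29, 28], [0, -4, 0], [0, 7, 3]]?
The characteristic polynomial factors as (x - 3)(x + 4)^2. The minimal polynomial is ∏(x - λ)^{k_λ} where k_λ is the size of the largest Jordan block at λ.

For λ = -4: rank(A + 4I) = 2, and the largest Jordan block has size 2 (the smallest k with rank((A + 4I)^k) = rank((A + 4I)^(k+1))).
For λ = 3: rank(A - 3I) = 2, and the largest Jordan block has size 1 (the smallest k with rank((A - 3I)^k) = rank((A - 3I)^(k+1))).

So m_A(x) = (x - 3)(x + 4)^2.

m_A(x) = (x - 3)(x + 4)^2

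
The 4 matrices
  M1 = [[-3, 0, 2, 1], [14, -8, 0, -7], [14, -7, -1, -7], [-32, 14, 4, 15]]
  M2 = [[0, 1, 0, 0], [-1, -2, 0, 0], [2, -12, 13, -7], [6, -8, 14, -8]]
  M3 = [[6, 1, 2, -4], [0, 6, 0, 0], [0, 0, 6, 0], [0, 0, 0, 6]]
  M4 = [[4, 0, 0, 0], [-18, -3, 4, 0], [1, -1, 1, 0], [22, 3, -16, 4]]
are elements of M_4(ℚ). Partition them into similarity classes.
Characteristic polynomials: χ_{M1} = (x - 6)(x + 1)^3, χ_{M2} = (x - 6)(x + 1)^3, χ_{M3} = (x - 6)^4, χ_{M4} = (x - 4)^2(x + 1)^2.

{M1, M2}: invariant factors x + 1, (x - 6)(x + 1)^2.

{M3}: invariant factors x - 6, x - 6, (x - 6)^2.

{M4}: invariant factors x - 4, (x - 4)(x + 1)^2.

Matrices are similar if and only if their invariant-factor lists agree; the partition into similarity classes is {M1, M2}, {M3}, {M4}.

3 classes: {M1, M2}, {M3}, {M4}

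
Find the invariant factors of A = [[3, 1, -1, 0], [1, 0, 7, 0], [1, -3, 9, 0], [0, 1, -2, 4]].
The Jordan structure of A has elementary divisors (x - 4)^3, (x - 4). Arranging the block sizes at each eigenvalue in decreasing order and taking row products gives the invariant factors.

Invariant factors (smallest first, each dividing the next): x - 4, (x - 4)^3.

Check: the last factor (x - 4)^3 is the minimal polynomial, and the product (x - 4)^4 is the characteristic polynomial.

x - 4, (x - 4)^3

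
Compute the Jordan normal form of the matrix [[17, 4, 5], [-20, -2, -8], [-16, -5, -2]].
J = [[4, 1, 0], [0, 4, 0], [0, 0, 5]]

The characteristic polynomial is det(xI - A) = (x - 5)(x - 4)^2, so the eigenvalues are 4 (algebraic multiplicity 2), 5 (algebraic multiplicity 1).

For λ = 4: rank(A - 4I) = 2, rank((A - 4I)^2) = 1. The eigenspace has dimension 3 - 2 = 1, so there is 1 Jordan block; the rank sequence gives block sizes [2].

For λ = 5: algebraic multiplicity 1 gives one 1×1 block.

Assembling the blocks gives the Jordan form J above.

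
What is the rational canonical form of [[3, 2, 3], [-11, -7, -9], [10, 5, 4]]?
R = [[0, 0, 4], [1, 0, 0], [0, 1, 0]]

The invariant factors of A (the non-unit diagonal entries of the Smith normal form of xI - A over ℚ[x]) are x^3 - 4, each dividing the next. The characteristic polynomial is their product, x^3 - 4.

The rational canonical form is the block-diagonal matrix of companion matrices C(f_i):
R = [[0, 0, 4], [1, 0, 0], [0, 1, 0]].

Note the characteristic polynomial does not split into linear factors over ℚ, so A has no Jordan form over ℚ; the rational canonical form exists over any field.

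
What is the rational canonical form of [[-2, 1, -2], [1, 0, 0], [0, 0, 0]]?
R = [[0, 0, 0], [1, 0, 1], [0, 1, -2]]

The invariant factors of A (the non-unit diagonal entries of the Smith normal form of xI - A over ℚ[x]) are x(x^2 + 2x - 1), each dividing the next. The characteristic polynomial is their product, x(x^2 + 2x - 1).

The rational canonical form is the block-diagonal matrix of companion matrices C(f_i):
R = [[0, 0, 0], [1, 0, 1], [0, 1, -2]].

Note the characteristic polynomial does not split into linear factors over ℚ, so A has no Jordan form over ℚ; the rational canonical form exists over any field.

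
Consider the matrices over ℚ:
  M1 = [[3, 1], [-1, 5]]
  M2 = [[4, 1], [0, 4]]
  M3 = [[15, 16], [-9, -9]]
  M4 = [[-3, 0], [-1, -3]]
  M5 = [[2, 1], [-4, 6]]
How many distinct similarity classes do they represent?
3 classes: {M1, M2, M5}, {M3}, {M4}

Characteristic polynomials: χ_{M1} = (x - 4)^2, χ_{M2} = (x - 4)^2, χ_{M3} = (x - 3)^2, χ_{M4} = (x + 3)^2, χ_{M5} = (x - 4)^2.

{M1, M2, M5}: invariant factors (x - 4)^2.

{M3}: invariant factors (x - 3)^2.

{M4}: invariant factors (x + 3)^2.

Matrices are similar if and only if their invariant-factor lists agree; the partition into similarity classes is {M1, M2, M5}, {M3}, {M4}.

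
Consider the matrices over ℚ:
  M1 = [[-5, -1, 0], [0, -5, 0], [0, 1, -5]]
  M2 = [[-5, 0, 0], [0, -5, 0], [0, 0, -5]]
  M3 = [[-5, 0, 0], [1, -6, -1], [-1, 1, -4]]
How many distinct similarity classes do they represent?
Characteristic polynomials: χ_{M1} = (x + 5)^3, χ_{M2} = (x + 5)^3, χ_{M3} = (x + 5)^3.

{M1, M3}: invariant factors x + 5, (x + 5)^2.

{M2}: invariant factors x + 5, x + 5, x + 5.

Matrices are similar if and only if their invariant-factor lists agree; the partition into similarity classes is {M1, M3}, {M2}.

2 classes: {M1, M3}, {M2}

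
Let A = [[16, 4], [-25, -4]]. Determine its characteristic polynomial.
xI - A = [[x - 16, -4], [25, x + 4]].

Expanding det(xI - A) along the first row:
det(xI - A) = + (x - 16)·det([[x + 4]]) - (-4)·det([[25]]).

Evaluating gives χ_A(x) = x^2 - 12x + 36 = (x - 6)^2.

χ_A(x) = (x - 6)^2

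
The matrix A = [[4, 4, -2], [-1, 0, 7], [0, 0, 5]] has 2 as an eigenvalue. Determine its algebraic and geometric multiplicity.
The characteristic polynomial is (x - 5)(x - 2)^2, so the factor x - 2 appears with exponent 2: the algebraic multiplicity is 2.

rank(A - 2I) = 2, so the eigenspace has dimension 3 - 2 = 1: the geometric multiplicity is 1.

Since 1 < 2, A is not diagonalizable.

algebraic multiplicity 2, geometric multiplicity 1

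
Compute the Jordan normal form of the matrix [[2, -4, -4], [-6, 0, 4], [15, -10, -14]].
J = [[-4, 1, 0], [0, -4, 0], [0, 0, -4]]

The characteristic polynomial is det(xI - A) = (x + 4)^3, so the eigenvalues are -4 (algebraic multiplicity 3).

For λ = -4: rank(A + 4I) = 1, rank((A + 4I)^2) = 0. The eigenspace has dimension 3 - 1 = 2, so there are 2 Jordan blocks; the rank sequence gives block sizes [2, 1].

Assembling the blocks gives the Jordan form J above.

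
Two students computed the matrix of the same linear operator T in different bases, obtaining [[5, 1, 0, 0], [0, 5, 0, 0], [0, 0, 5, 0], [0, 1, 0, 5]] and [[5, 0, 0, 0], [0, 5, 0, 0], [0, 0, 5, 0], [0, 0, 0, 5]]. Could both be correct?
No.

Both have characteristic polynomial (x - 5)^4, but the minimal polynomial of A is (x - 5)^2 while the minimal polynomial of B is x - 5. The minimal polynomial is a similarity invariant, so A and B are not similar.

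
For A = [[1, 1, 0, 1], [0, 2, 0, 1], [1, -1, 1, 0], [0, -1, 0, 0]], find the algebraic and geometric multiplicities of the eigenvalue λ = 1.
The characteristic polynomial is (x - 1)^4, so the factor x - 1 appears with exponent 4: the algebraic multiplicity is 4.

rank(A - I) = 2, so the eigenspace has dimension 4 - 2 = 2: the geometric multiplicity is 2.

Since 2 < 4, A is not diagonalizable.

algebraic multiplicity 4, geometric multiplicity 2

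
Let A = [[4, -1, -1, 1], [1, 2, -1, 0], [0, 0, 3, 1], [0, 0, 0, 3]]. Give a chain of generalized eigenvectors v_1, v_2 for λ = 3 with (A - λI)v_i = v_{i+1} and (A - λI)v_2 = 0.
v_1 = [[2, 1, 0, 0]]^T, v_2 = [[1, 1, 0, 0]]^T

We seek v_1 ∈ ker((A - 3I)^2) \ ker(A - 3I), then set v_{i+1} = (A - 3I) v_i.

One such chain is v_1 = [[2, 1, 0, 0]]^T, v_2 = [[1, 1, 0, 0]]^T. Check: (A - 3I) v_2 = [[0, 0, 0, 0]]^T = 0.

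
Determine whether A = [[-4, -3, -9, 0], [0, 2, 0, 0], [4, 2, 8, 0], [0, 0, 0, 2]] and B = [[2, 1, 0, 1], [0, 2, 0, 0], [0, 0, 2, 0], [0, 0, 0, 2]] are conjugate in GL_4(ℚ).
Yes.

Two matrices over a field are similar if and only if they have the same invariant factors.

Both A and B have characteristic polynomial (x - 2)^4 and minimal polynomial (x - 2)^2. Computing further, both have invariant factors x - 2, x - 2, (x - 2)^2. Hence A and B are similar.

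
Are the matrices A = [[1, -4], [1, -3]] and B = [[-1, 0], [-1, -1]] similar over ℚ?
Two matrices over a field are similar if and only if they have the same invariant factors.

Both A and B have characteristic polynomial (x + 1)^2 and minimal polynomial (x + 1)^2. Computing further, both have invariant factors (x + 1)^2. Hence A and B are similar.

Yes.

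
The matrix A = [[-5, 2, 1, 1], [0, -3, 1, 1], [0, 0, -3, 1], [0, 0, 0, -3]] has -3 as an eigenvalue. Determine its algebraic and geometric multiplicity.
The characteristic polynomial is (x + 3)^3(x + 5), so the factor x + 3 appears with exponent 3: the algebraic multiplicity is 3.

rank(A + 3I) = 3, so the eigenspace has dimension 4 - 3 = 1: the geometric multiplicity is 1.

Since 1 < 3, A is not diagonalizable.

algebraic multiplicity 3, geometric multiplicity 1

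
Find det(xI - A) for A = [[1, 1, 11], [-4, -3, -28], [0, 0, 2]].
xI - A = [[x - 1, -1, -11], [4, x + 3, 28], [0, 0, x - 2]].

Expanding det(xI - A) along the first row:
det(xI - A) = + (x - 1)·det([[x + 3, 28], [0, x - 2]]) - (-1)·det([[4, 28], [0, x - 2]]) + (-11)·det([[4, x + 3], [0, 0]]).

Evaluating gives χ_A(x) = x^3 - 3x - 2 = (x - 2)(x + 1)^2.

χ_A(x) = (x - 2)(x + 1)^2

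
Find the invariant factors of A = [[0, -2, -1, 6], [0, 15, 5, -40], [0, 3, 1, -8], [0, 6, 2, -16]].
The Jordan structure of A has elementary divisors x^3, x. Arranging the block sizes at each eigenvalue in decreasing order and taking row products gives the invariant factors.

Invariant factors (smallest first, each dividing the next): x, x^3.

Check: the last factor x^3 is the minimal polynomial, and the product x^4 is the characteristic polynomial.

x, x^3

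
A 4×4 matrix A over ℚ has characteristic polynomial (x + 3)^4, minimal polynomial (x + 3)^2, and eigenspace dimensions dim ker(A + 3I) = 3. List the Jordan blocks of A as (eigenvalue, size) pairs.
λ = -3: algebraic multiplicity 4 (exponent in χ_A), largest block size 2 (exponent in m_A), 3 blocks (geometric multiplicity). These force block sizes [2, 1, 1].

Jordan blocks: (-3, 2), (-3, 1), (-3, 1)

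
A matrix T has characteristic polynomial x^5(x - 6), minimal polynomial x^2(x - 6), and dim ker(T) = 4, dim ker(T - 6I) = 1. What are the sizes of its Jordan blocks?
λ = 0: algebraic multiplicity 5 (exponent in χ_T), largest block size 2 (exponent in m_T), 4 blocks (geometric multiplicity). These force block sizes [2, 1, 1, 1].
λ = 6: algebraic multiplicity 1 (exponent in χ_T), largest block size 1 (exponent in m_T), 1 block (geometric multiplicity). This forces block sizes [1].

Jordan blocks: (0, 2), (0, 1), (0, 1), (0, 1), (6, 1)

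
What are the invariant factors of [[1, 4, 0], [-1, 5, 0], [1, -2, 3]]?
x - 3, (x - 3)^2

The Jordan structure of A has elementary divisors (x - 3)^2, (x - 3). Arranging the block sizes at each eigenvalue in decreasing order and taking row products gives the invariant factors.

Invariant factors (smallest first, each dividing the next): x - 3, (x - 3)^2.

Check: the last factor (x - 3)^2 is the minimal polynomial, and the product (x - 3)^3 is the characteristic polynomial.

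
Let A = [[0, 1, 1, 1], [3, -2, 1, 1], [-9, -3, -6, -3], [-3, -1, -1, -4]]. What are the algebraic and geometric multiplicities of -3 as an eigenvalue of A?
The characteristic polynomial is (x + 3)^4, so the factor x + 3 appears with exponent 4: the algebraic multiplicity is 4.

rank(A + 3I) = 1, so the eigenspace has dimension 4 - 1 = 3: the geometric multiplicity is 3.

Since 3 < 4, A is not diagonalizable.

algebraic multiplicity 4, geometric multiplicity 3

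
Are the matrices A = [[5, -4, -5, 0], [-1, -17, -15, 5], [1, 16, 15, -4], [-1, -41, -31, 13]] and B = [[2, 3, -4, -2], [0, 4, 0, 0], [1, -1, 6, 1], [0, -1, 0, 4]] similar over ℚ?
Yes.

Two matrices over a field are similar if and only if they have the same invariant factors.

Both A and B have characteristic polynomial (x - 4)^4 and minimal polynomial (x - 4)^2. Computing further, both have invariant factors (x - 4)^2, (x - 4)^2. Hence A and B are similar.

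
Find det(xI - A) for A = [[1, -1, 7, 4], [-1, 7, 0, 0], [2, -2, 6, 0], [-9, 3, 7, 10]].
xI - A = [[x - 1, 1, -7, -4], [1, x - 7, 0, 0], [-2, 2, x - 6, 0], [9, -3, -7, x - 10]].

Expanding det(xI - A) along the first row:
det(xI - A) = + (x - 1)·det([[x - 7, 0, 0], [2, x - 6, 0], [-3, -7, x - 10]]) - (1)·det([[1, 0, 0], [-2, x - 6, 0], [9, -7, x - 10]]) + (-7)·det([[1, x - 7, 0], [-2, 2, 0], [9, -3, x - 10]]) - (-4)·det([[1, x - 7, 0], [-2, 2, x - 6], [9, -3, -7]]).

Evaluating gives χ_A(x) = x^4 - 24x^3 + 216x^2 - 864x + 1296 = (x - 6)^4.

χ_A(x) = (x - 6)^4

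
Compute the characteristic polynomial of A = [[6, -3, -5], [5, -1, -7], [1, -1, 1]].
χ_A(x) = (x - 2)^3

xI - A = [[x - 6, 3, 5], [-5, x + 1, 7], [-1, 1, x - 1]].

Expanding det(xI - A) along the first row:
det(xI - A) = + (x - 6)·det([[x + 1, 7], [1, x - 1]]) - (3)·det([[-5, 7], [-1, x - 1]]) + (5)·det([[-5, x + 1], [-1, 1]]).

Evaluating gives χ_A(x) = x^3 - 6x^2 + 12x - 8 = (x - 2)^3.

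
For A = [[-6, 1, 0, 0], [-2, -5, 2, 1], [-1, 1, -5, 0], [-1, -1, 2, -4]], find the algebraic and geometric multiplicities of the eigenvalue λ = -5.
algebraic multiplicity 4, geometric multiplicity 2

The characteristic polynomial is (x + 5)^4, so the factor x + 5 appears with exponent 4: the algebraic multiplicity is 4.

rank(A + 5I) = 2, so the eigenspace has dimension 4 - 2 = 2: the geometric multiplicity is 2.

Since 2 < 4, A is not diagonalizable.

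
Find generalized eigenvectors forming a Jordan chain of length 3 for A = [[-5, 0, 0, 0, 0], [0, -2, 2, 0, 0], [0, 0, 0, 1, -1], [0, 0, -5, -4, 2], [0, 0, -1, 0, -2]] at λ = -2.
We seek v_1 ∈ ker((A + 2I)^3) \ ker((A + 2I)^2), then set v_{i+1} = (A + 2I) v_i.

One such chain is v_1 = [[0, 0, 0, 1, 0]]^T, v_2 = [[0, 0, 1, -2, 0]]^T, v_3 = [[0, 2, 0, -1, -1]]^T. Check: (A + 2I) v_3 = [[0, 0, 0, 0, 0]]^T = 0.

v_1 = [[0, 0, 0, 1, 0]]^T, v_2 = [[0, 0, 1, -2, 0]]^T, v_3 = [[0, 2, 0, -1, -1]]^T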